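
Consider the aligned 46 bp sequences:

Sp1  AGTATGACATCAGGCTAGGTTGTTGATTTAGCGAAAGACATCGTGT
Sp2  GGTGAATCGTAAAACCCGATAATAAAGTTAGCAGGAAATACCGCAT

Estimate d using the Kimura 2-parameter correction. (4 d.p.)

Of 46 sites, 18 differences are transitions and 7 are transversions, so P = 18/46 ≈ 0.391304 and Q = 7/46 ≈ 0.152174.
Under the Kimura two-parameter model, d = −½ ln(1 − 2P − Q) − ¼ ln(1 − 2Q).
1 − 2P − Q = 0.065218, giving −½ ln(0.065218) = 1.365010.
1 − 2Q = 0.695652, giving −¼ ln(0.695652) = 0.090726.
d = 1.365010 + 0.090726 = 1.455736.

1.4557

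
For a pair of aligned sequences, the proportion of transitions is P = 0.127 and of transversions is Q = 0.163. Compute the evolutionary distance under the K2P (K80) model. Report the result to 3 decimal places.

0.368

Under the Kimura two-parameter model, d = −½ ln(1 − 2P − Q) − ¼ ln(1 − 2Q).
1 − 2P − Q = 0.583, giving −½ ln(0.583) = 0.269784.
1 − 2Q = 0.674, giving −¼ ln(0.674) = 0.098631.
d = 0.269784 + 0.098631 = 0.368415.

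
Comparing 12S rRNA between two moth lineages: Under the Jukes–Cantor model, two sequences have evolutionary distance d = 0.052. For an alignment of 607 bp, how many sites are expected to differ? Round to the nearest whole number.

30

Invert JC69: p = (3/4)(1 − e^(−4d/3)) = 0.75 × (1 − e^(-0.069333)) = 0.75 × (1 − 0.933016) = 0.050238.
Expected differing sites = pL ≈ 0.050238 × 607 = 30.494466 ≈ 30.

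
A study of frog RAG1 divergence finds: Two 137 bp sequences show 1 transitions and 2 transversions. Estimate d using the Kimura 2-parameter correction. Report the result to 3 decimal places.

0.022

P = 1/137 ≈ 0.007299 and Q = 2/137 ≈ 0.014599.
Under the Kimura two-parameter model, d = −½ ln(1 − 2P − Q) − ¼ ln(1 − 2Q).
1 − 2P − Q = 0.970803, giving −½ ln(0.970803) = 0.014816.
1 − 2Q = 0.970802, giving −¼ ln(0.970802) = 0.007408.
d = 0.014816 + 0.007408 = 0.022224.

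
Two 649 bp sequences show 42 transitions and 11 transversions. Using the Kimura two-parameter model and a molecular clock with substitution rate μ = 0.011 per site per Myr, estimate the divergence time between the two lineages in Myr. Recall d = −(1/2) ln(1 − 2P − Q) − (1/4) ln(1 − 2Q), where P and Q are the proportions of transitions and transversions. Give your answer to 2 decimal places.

P = 42/649 ≈ 0.064715 and Q = 11/649 ≈ 0.016949.
Under the Kimura two-parameter model, d = −½ ln(1 − 2P − Q) − ¼ ln(1 − 2Q).
1 − 2P − Q = 0.853621, giving −½ ln(0.853621) = 0.079134.
1 − 2Q = 0.966102, giving −¼ ln(0.966102) = 0.008621.
d = 0.079134 + 0.008621 = 0.087755.
Under a molecular clock d = 2μt, so t = d/(2μ) = 0.087755 / (2 × 0.011) = 3.99 Myr.

3.99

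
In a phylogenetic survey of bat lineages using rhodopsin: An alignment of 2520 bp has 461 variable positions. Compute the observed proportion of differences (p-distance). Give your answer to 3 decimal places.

0.183

p = 461/2520 = 0.182936… ≈ 0.183 (to 3 d.p.).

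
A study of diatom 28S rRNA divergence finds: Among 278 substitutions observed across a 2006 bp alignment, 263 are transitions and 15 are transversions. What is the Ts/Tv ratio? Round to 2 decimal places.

17.53

R = 263/15 = 17.533333… ≈ 17.53 (to 2 d.p.).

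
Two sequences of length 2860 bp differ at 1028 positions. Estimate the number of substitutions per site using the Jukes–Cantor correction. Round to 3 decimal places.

p = 1028/2860 ≈ 0.359441.
d = −(3/4) ln(1 − 4p/3) = −0.75 ln(1 − 0.479255) = −0.75 ln(0.520745)
  = −0.75 × (-0.652495) = 0.489371 substitutions/site.

0.489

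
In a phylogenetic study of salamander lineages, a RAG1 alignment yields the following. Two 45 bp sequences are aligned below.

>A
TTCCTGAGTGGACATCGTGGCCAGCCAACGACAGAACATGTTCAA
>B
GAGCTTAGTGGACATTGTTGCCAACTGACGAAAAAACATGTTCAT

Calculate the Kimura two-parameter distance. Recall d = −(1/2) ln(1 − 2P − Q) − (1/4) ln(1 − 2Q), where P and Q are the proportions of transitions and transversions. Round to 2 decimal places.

0.33

Of 45 sites, 5 differences are transitions and 7 are transversions, so P = 5/45 ≈ 0.111111 and Q = 7/45 ≈ 0.155556.
Under the Kimura two-parameter model, d = −½ ln(1 − 2P − Q) − ¼ ln(1 − 2Q).
1 − 2P − Q = 0.622222, giving −½ ln(0.622222) = 0.237229.
1 − 2Q = 0.688888, giving −¼ ln(0.688888) = 0.093169.
d = 0.237229 + 0.093169 = 0.330398.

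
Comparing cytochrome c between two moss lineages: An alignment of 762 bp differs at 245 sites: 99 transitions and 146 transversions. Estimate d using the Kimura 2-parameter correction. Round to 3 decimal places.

P = 99/762 ≈ 0.129921 and Q = 146/762 ≈ 0.191601.
Under the Kimura two-parameter model, d = −½ ln(1 − 2P − Q) − ¼ ln(1 − 2Q).
1 − 2P − Q = 0.548557, giving −½ ln(0.548557) = 0.300232.
1 − 2Q = 0.616798, giving −¼ ln(0.616798) = 0.120803.
d = 0.300232 + 0.120803 = 0.421035.

0.421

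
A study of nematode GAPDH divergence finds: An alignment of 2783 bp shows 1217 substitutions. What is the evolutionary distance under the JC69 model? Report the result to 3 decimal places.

p = 1217/2783 ≈ 0.437298.
d = −(3/4) ln(1 − 4p/3) = −0.75 ln(1 − 0.583064) = −0.75 ln(0.416936)
  = −0.75 × (-0.874823) = 0.656117 substitutions/site.

0.656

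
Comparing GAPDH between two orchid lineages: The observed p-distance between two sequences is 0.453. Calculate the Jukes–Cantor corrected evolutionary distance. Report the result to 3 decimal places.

d = −(3/4) ln(1 − 4p/3) = −0.75 ln(1 − 0.604) = −0.75 ln(0.396)
  = −0.75 × (-0.926341) = 0.694756 substitutions/site.

0.695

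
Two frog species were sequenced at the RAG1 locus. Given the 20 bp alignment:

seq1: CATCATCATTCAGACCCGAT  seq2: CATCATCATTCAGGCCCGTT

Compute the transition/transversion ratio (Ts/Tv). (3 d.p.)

1.000

Transitions are A↔G and C↔T; transversions are all other mismatches.
Transitions: 1. Transversions: 1.
R = 1/1 = 1.000.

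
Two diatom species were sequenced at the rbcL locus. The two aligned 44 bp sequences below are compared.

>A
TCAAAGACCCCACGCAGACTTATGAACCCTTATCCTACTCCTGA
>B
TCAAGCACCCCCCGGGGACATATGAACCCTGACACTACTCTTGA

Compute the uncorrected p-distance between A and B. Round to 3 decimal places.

0.227

The sequences differ at 10 of 44 positions (sites 5, 6, 12, 15, 16, 20, 31, 33, 34, 41).
p = 10/44 = 0.227272… ≈ 0.227 (to 3 d.p.).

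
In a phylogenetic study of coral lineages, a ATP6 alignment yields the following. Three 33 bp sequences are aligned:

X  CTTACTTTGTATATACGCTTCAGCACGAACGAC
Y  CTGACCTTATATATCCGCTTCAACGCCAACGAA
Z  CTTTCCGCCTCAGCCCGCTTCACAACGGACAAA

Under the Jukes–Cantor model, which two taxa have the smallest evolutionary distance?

X and Y

X–Y: 8/33 differ, p = 0.242, d = 0.293.
X–Z: 15/33 differ, p = 0.455, d = 0.699.
Y–Z: 15/33 differ, p = 0.455, d = 0.699.
The smallest distance is between X and Y.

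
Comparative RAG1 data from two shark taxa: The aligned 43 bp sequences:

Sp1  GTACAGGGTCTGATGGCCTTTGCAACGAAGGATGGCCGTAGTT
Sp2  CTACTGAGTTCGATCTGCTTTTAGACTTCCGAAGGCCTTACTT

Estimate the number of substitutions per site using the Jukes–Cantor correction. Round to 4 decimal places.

The sequences differ at 18 of 43 sites, so p = 18/43 ≈ 0.418605.
d = −(3/4) ln(1 − 4p/3) = −0.75 ln(1 − 0.55814) = −0.75 ln(0.44186)
  = −0.75 × (-0.816762) = 0.612572 substitutions/site.

0.6126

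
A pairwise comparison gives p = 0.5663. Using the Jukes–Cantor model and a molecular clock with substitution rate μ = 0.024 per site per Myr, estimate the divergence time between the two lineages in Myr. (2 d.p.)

21.98

d = −(3/4) ln(1 − 4p/3) = −0.75 ln(1 − 0.755067) = −0.75 ln(0.244933)
  = −0.75 × (-1.406771) = 1.055078 substitutions/site.
Under a molecular clock d = 2μt, so t = d/(2μ) = 1.055078 / (2 × 0.024) = 21.98 Myr.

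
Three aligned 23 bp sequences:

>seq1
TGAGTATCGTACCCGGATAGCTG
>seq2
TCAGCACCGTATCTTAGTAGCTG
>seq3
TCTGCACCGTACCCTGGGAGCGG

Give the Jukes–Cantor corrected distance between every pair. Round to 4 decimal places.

d(seq1,seq2) = 0.4674, d(seq1,seq3) = 0.4674, d(seq2,seq3) = 0.3206

seq1–seq2: 8/23 sites differ → p ≈ 0.347826, d = −0.75 ln(1 − 0.463768) = 0.467391 ≈ 0.4674.
seq1–seq3: 8/23 sites differ → p ≈ 0.347826, d = −0.75 ln(1 − 0.463768) = 0.467391 ≈ 0.4674.
seq2–seq3: 6/23 sites differ → p ≈ 0.26087, d = −0.75 ln(1 − 0.347827) = 0.320584 ≈ 0.3206.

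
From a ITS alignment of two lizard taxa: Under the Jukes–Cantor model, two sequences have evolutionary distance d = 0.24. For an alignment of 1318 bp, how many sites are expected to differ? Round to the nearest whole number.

Invert JC69: p = (3/4)(1 − e^(−4d/3)) = 0.75 × (1 − e^(-0.32)) = 0.75 × (1 − 0.726149) = 0.205388.
Expected differing sites = pL ≈ 0.205388 × 1318 = 270.701384 ≈ 271.

271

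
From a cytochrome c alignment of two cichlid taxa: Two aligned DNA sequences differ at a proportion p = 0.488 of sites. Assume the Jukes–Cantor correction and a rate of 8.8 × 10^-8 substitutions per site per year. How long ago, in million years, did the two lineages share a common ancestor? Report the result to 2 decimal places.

4.48

d = −(3/4) ln(1 − 4p/3) = −0.75 ln(1 − 0.650667) = −0.75 ln(0.349333)
  = −0.75 × (-1.051730) = 0.788798 substitutions/site.
Under a molecular clock d = 2μt, so t = d/(2μ) = 0.788798 / (2 × 8.8 × 10^-8) = 4.48 million years.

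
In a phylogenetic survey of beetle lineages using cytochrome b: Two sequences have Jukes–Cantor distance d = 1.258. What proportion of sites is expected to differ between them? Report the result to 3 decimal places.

p = (3/4)(1 − e^(−4d/3)) = 0.75 × (1 − e^(-1.677333)) = 0.75 × (1 − 0.186872) = 0.609846.

0.610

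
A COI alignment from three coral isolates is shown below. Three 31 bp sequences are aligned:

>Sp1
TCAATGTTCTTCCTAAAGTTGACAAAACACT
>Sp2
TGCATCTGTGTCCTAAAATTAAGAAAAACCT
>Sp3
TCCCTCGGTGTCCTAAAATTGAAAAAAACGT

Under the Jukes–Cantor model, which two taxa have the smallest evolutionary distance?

Sp1–Sp2: 11/31 differ, p = 0.355, d = 0.481.
Sp1–Sp3: 12/31 differ, p = 0.387, d = 0.544.
Sp2–Sp3: 6/31 differ, p = 0.194, d = 0.224.
The smallest distance is between Sp2 and Sp3.

Sp2 and Sp3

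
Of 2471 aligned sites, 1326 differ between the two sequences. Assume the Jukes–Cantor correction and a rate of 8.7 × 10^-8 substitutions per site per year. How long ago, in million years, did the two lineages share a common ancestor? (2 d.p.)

p = 1326/2471 ≈ 0.536625.
d = −(3/4) ln(1 − 4p/3) = −0.75 ln(1 − 0.7155) = −0.75 ln(0.2845)
  = −0.75 × (-1.257022) = 0.942767 substitutions/site.
Under a molecular clock d = 2μt, so t = d/(2μ) = 0.942767 / (2 × 8.7 × 10^-8) = 5.42 million years.

5.42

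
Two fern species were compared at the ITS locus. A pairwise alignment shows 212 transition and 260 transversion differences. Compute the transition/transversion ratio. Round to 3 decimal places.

0.815

R = 212/260 = 0.815384… ≈ 0.815 (to 3 d.p.).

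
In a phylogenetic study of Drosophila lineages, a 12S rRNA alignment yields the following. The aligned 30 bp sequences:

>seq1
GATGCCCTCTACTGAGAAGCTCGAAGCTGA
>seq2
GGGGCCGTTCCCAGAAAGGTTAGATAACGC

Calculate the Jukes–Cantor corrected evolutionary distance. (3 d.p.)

The sequences differ at 16 of 30 sites, so p = 16/30 ≈ 0.533333.
d = −(3/4) ln(1 − 4p/3) = −0.75 ln(1 − 0.711111) = −0.75 ln(0.288889)
  = −0.75 × (-1.241713) = 0.931285 substitutions/site.

0.931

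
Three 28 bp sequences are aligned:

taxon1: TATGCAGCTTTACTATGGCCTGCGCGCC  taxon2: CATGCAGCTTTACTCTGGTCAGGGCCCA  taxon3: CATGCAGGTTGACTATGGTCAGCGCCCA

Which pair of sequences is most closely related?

taxon2 and taxon3

taxon1–taxon2: 7/28 differ, p = 0.250, d = 0.304.
taxon1–taxon3: 7/28 differ, p = 0.250, d = 0.304.
taxon2–taxon3: 4/28 differ, p = 0.143, d = 0.158.
The smallest distance is between taxon2 and taxon3.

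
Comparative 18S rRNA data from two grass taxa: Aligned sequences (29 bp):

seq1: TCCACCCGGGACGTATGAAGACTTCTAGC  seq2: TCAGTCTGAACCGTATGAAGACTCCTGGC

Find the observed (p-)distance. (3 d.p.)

The sequences differ at 9 of 29 positions (sites 3, 4, 5, 7, 9, 10, 11, 24, 27).
p = 9/29 = 0.310344… ≈ 0.310 (to 3 d.p.).

0.310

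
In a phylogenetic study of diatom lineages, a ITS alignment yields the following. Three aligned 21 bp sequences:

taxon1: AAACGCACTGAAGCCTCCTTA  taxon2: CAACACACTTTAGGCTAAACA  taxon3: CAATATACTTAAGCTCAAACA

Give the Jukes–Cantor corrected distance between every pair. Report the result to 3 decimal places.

taxon1–taxon2: 9/21 sites differ → p ≈ 0.428571, d = −0.75 ln(1 − 0.571428) = 0.635472 ≈ 0.635.
taxon1–taxon3: 11/21 sites differ → p ≈ 0.52381, d = −0.75 ln(1 − 0.698413) = 0.899023 ≈ 0.899.
taxon2–taxon3: 6/21 sites differ → p ≈ 0.285714, d = −0.75 ln(1 − 0.380952) = 0.359679 ≈ 0.360.

d(taxon1,taxon2) = 0.635, d(taxon1,taxon3) = 0.899, d(taxon2,taxon3) = 0.360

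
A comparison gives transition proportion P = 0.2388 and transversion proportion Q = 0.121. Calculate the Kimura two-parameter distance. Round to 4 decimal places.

Under the Kimura two-parameter model, d = −½ ln(1 − 2P − Q) − ¼ ln(1 − 2Q).
1 − 2P − Q = 0.4014, giving −½ ln(0.4014) = 0.456398.
1 − 2Q = 0.758, giving −¼ ln(0.758) = 0.069268.
d = 0.456398 + 0.069268 = 0.525666.

0.5257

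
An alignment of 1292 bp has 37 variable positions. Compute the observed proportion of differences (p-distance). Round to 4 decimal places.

p = 37/1292 = 0.028637… ≈ 0.0286 (to 4 d.p.).

0.0286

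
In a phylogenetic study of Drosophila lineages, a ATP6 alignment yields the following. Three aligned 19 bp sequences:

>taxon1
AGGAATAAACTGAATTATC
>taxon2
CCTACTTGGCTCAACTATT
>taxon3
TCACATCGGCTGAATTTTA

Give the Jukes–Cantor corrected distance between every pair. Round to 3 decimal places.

d(taxon1,taxon2) = 0.907, d(taxon1,taxon3) = 0.749, d(taxon2,taxon3) = 0.749

taxon1–taxon2: 10/19 sites differ → p ≈ 0.526316, d = −0.75 ln(1 − 0.701755) = 0.907380 ≈ 0.907.
taxon1–taxon3: 9/19 sites differ → p ≈ 0.473684, d = −0.75 ln(1 − 0.631579) = 0.748897 ≈ 0.749.
taxon2–taxon3: 9/19 sites differ → p ≈ 0.473684, d = −0.75 ln(1 − 0.631579) = 0.748897 ≈ 0.749.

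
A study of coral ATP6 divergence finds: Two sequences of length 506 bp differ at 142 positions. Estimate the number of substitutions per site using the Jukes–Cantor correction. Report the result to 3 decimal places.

p = 142/506 ≈ 0.280632.
d = −(3/4) ln(1 − 4p/3) = −0.75 ln(1 − 0.374176) = −0.75 ln(0.625824)
  = −0.75 × (-0.468686) = 0.351515 substitutions/site.

0.352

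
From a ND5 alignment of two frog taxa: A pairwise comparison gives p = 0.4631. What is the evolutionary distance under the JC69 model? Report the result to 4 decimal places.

0.7207

d = −(3/4) ln(1 − 4p/3) = −0.75 ln(1 − 0.617467) = −0.75 ln(0.382533)
  = −0.75 × (-0.960940) = 0.720705 substitutions/site.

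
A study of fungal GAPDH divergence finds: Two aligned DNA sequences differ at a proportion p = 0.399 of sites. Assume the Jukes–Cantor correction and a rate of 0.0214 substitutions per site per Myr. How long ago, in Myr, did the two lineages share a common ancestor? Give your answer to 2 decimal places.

13.31

d = −(3/4) ln(1 − 4p/3) = −0.75 ln(1 − 0.532) = −0.75 ln(0.468)
  = −0.75 × (-0.759287) = 0.569465 substitutions/site.
Under a molecular clock d = 2μt, so t = d/(2μ) = 0.569465 / (2 × 0.0214) = 13.31 Myr.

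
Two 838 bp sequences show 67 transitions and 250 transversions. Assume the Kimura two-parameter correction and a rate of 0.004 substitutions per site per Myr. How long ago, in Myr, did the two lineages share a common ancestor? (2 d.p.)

P = 67/838 ≈ 0.079952 and Q = 250/838 ≈ 0.298329.
Under the Kimura two-parameter model, d = −½ ln(1 − 2P − Q) − ¼ ln(1 − 2Q).
1 − 2P − Q = 0.541767, giving −½ ln(0.541767) = 0.306460.
1 − 2Q = 0.403342, giving −¼ ln(0.403342) = 0.226993.
d = 0.306460 + 0.226993 = 0.533453.
Under a molecular clock d = 2μt, so t = d/(2μ) = 0.533453 / (2 × 0.004) = 66.68 Myr.

66.68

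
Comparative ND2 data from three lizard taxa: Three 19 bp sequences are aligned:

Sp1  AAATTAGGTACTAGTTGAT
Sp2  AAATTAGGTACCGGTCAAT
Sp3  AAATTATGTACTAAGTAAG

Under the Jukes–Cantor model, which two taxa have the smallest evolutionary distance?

Sp1–Sp2: 4/19 differ, p = 0.211, d = 0.247.
Sp1–Sp3: 5/19 differ, p = 0.263, d = 0.324.
Sp2–Sp3: 7/19 differ, p = 0.368, d = 0.507.
The smallest distance is between Sp1 and Sp2.

Sp1 and Sp2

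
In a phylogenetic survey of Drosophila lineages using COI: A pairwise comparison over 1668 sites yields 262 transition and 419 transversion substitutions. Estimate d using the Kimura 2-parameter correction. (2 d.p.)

0.59

P = 262/1668 ≈ 0.157074 and Q = 419/1668 ≈ 0.251199.
Under the Kimura two-parameter model, d = −½ ln(1 − 2P − Q) − ¼ ln(1 − 2Q).
1 − 2P − Q = 0.434653, giving −½ ln(0.434653) = 0.416604.
1 − 2Q = 0.497602, giving −¼ ln(0.497602) = 0.174489.
d = 0.416604 + 0.174489 = 0.591093.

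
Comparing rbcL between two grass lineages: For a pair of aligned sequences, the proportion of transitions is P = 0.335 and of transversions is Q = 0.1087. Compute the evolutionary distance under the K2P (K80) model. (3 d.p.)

0.815

Under the Kimura two-parameter model, d = −½ ln(1 − 2P − Q) − ¼ ln(1 − 2Q).
1 − 2P − Q = 0.2213, giving −½ ln(0.2213) = 0.754118.
1 − 2Q = 0.7826, giving −¼ ln(0.7826) = 0.061283.
d = 0.754118 + 0.061283 = 0.815401.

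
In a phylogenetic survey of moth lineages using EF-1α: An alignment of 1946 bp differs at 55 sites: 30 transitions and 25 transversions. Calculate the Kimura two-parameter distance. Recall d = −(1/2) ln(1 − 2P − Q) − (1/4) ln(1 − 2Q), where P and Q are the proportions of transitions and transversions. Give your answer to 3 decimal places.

P = 30/1946 ≈ 0.015416 and Q = 25/1946 ≈ 0.012847.
Under the Kimura two-parameter model, d = −½ ln(1 − 2P − Q) − ¼ ln(1 − 2Q).
1 − 2P − Q = 0.956321, giving −½ ln(0.956321) = 0.022331.
1 − 2Q = 0.974306, giving −¼ ln(0.974306) = 0.006507.
d = 0.022331 + 0.006507 = 0.028838.

0.029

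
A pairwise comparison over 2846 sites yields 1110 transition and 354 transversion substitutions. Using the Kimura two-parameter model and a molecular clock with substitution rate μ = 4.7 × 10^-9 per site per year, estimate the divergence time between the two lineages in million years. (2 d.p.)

P = 1110/2846 ≈ 0.390021 and Q = 354/2846 ≈ 0.124385.
Under the Kimura two-parameter model, d = −½ ln(1 − 2P − Q) − ¼ ln(1 − 2Q).
1 − 2P − Q = 0.095573, giving −½ ln(0.095573) = 1.173932.
1 − 2Q = 0.75123, giving −¼ ln(0.75123) = 0.071511.
d = 1.173932 + 0.071511 = 1.245443.
Under a molecular clock d = 2μt, so t = d/(2μ) = 1.245443 / (2 × 4.7 × 10^-9) = 132.49 million years.

132.49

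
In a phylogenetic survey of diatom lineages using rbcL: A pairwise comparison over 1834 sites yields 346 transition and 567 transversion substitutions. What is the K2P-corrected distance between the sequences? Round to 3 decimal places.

P = 346/1834 ≈ 0.188659 and Q = 567/1834 ≈ 0.30916.
Under the Kimura two-parameter model, d = −½ ln(1 − 2P − Q) − ¼ ln(1 − 2Q).
1 − 2P − Q = 0.313522, giving −½ ln(0.313522) = 0.579943.
1 − 2Q = 0.38168, giving −¼ ln(0.38168) = 0.240793.
d = 0.579943 + 0.240793 = 0.820736.

0.821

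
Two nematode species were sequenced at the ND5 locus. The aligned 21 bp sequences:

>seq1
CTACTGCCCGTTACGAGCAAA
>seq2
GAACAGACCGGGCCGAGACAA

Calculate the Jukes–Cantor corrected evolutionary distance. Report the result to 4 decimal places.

0.6355

The sequences differ at 9 of 21 sites (1, 2, 5, 7, 11, 12, 13, 18, 19), so p = 9/21 ≈ 0.428571.
d = −(3/4) ln(1 − 4p/3) = −0.75 ln(1 − 0.571428) = −0.75 ln(0.428572)
  = −0.75 × (-0.847297) = 0.635473 substitutions/site.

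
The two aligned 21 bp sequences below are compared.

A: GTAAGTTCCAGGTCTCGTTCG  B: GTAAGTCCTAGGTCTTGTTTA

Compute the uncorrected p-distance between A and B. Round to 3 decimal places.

The sequences differ at 5 of 21 positions (sites 7, 9, 16, 20, 21).
p = 5/21 = 0.238095… ≈ 0.238 (to 3 d.p.).

0.238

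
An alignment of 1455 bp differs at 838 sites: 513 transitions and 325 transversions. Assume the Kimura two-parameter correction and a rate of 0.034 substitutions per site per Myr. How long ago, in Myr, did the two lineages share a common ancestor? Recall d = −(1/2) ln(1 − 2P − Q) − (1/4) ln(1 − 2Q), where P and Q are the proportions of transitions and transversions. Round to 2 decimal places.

21.58

P = 513/1455 ≈ 0.352577 and Q = 325/1455 ≈ 0.223368.
Under the Kimura two-parameter model, d = −½ ln(1 − 2P − Q) − ¼ ln(1 − 2Q).
1 − 2P − Q = 0.071478, giving −½ ln(0.071478) = 1.319183.
1 − 2Q = 0.553264, giving −¼ ln(0.553264) = 0.147980.
d = 1.319183 + 0.147980 = 1.467163.
Under a molecular clock d = 2μt, so t = d/(2μ) = 1.467163 / (2 × 0.034) = 21.58 Myr.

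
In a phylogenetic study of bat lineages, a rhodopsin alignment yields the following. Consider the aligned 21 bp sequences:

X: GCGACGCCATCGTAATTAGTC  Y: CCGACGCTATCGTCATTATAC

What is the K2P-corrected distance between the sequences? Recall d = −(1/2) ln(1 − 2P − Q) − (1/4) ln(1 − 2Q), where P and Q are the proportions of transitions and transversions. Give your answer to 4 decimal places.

Of 21 sites, 1 differences are transitions and 4 are transversions, so P = 1/21 ≈ 0.047619 and Q = 4/21 ≈ 0.190476.
Under the Kimura two-parameter model, d = −½ ln(1 − 2P − Q) − ¼ ln(1 − 2Q).
1 − 2P − Q = 0.714286, giving −½ ln(0.714286) = 0.168236.
1 − 2Q = 0.619048, giving −¼ ln(0.619048) = 0.119893.
d = 0.168236 + 0.119893 = 0.288129.

0.2881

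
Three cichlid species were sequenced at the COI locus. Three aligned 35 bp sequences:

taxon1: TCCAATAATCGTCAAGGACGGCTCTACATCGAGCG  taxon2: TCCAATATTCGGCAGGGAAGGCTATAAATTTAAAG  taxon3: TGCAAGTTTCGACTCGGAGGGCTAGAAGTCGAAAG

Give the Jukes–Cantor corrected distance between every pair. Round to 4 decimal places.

taxon1–taxon2: 10/35 sites differ → p ≈ 0.285714, d = −0.75 ln(1 − 0.380952) = 0.359679 ≈ 0.3597.
taxon1–taxon3: 14/35 sites differ → p = 0.4, d = −0.75 ln(1 − 0.533333) = 0.571605 ≈ 0.5716.
taxon2–taxon3: 11/35 sites differ → p ≈ 0.314286, d = −0.75 ln(1 − 0.419048) = 0.407315 ≈ 0.4073.

d(taxon1,taxon2) = 0.3597, d(taxon1,taxon3) = 0.5716, d(taxon2,taxon3) = 0.4073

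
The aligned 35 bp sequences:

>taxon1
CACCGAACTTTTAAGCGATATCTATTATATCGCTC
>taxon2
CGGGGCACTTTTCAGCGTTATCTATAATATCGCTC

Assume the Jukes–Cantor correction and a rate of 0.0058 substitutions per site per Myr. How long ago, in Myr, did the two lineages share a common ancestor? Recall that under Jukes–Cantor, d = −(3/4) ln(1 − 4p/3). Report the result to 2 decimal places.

20.05

The sequences differ at 7 of 35 sites (2, 3, 4, 6, 13, 18, 26), so p = 7/35 = 0.2.
d = −(3/4) ln(1 − 4p/3) = −0.75 ln(1 − 0.266667) = −0.75 ln(0.733333)
  = −0.75 × (-0.310155) = 0.232616 substitutions/site.
Under a molecular clock d = 2μt, so t = d/(2μ) = 0.232616 / (2 × 0.0058) = 20.05 Myr.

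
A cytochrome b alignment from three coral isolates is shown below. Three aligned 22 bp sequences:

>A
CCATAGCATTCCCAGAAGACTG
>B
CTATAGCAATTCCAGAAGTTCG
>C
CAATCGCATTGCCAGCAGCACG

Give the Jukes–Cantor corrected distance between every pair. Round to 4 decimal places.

A–B: 6/22 sites differ → p ≈ 0.272727, d = −0.75 ln(1 − 0.363636) = 0.338988 ≈ 0.3390.
A–C: 7/22 sites differ → p ≈ 0.318182, d = −0.75 ln(1 − 0.424243) = 0.414052 ≈ 0.4141.
B–C: 7/22 sites differ → p ≈ 0.318182, d = −0.75 ln(1 − 0.424243) = 0.414052 ≈ 0.4141.

d(A,B) = 0.3390, d(A,C) = 0.4141, d(B,C) = 0.4141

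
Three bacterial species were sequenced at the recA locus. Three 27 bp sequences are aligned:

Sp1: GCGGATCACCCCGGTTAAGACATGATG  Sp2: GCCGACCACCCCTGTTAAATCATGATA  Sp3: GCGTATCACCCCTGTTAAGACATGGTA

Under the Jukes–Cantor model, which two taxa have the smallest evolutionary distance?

Sp1–Sp2: 6/27 differ, p = 0.222, d = 0.264.
Sp1–Sp3: 4/27 differ, p = 0.148, d = 0.165.
Sp2–Sp3: 6/27 differ, p = 0.222, d = 0.264.
The smallest distance is between Sp1 and Sp3.

Sp1 and Sp3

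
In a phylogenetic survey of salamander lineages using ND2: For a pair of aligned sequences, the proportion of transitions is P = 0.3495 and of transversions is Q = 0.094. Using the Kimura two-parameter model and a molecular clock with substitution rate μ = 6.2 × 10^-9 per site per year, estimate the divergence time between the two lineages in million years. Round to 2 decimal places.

67.71

Under the Kimura two-parameter model, d = −½ ln(1 − 2P − Q) − ¼ ln(1 − 2Q).
1 − 2P − Q = 0.207, giving −½ ln(0.207) = 0.787518.
1 − 2Q = 0.812, giving −¼ ln(0.812) = 0.052064.
d = 0.787518 + 0.052064 = 0.839582.
Under a molecular clock d = 2μt, so t = d/(2μ) = 0.839582 / (2 × 6.2 × 10^-9) = 67.71 million years.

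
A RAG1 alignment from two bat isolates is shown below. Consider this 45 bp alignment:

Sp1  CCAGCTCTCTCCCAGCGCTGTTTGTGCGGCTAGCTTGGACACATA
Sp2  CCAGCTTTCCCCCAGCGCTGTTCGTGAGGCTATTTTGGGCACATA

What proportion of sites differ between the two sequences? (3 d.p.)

0.156

The sequences differ at 7 of 45 positions (sites 7, 10, 23, 27, 33, 34, 39).
p = 7/45 = 0.155555… ≈ 0.156 (to 3 d.p.).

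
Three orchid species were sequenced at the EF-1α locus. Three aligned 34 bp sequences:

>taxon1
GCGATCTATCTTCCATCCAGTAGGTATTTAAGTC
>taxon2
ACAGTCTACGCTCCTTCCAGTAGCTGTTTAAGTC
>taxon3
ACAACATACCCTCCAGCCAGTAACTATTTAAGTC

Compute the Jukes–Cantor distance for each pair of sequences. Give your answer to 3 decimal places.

d(taxon1,taxon2) = 0.326, d(taxon1,taxon3) = 0.326, d(taxon2,taxon3) = 0.282

taxon1–taxon2: 9/34 sites differ → p ≈ 0.264706, d = −0.75 ln(1 − 0.352941) = 0.326488 ≈ 0.326.
taxon1–taxon3: 9/34 sites differ → p ≈ 0.264706, d = −0.75 ln(1 − 0.352941) = 0.326488 ≈ 0.326.
taxon2–taxon3: 8/34 sites differ → p ≈ 0.235294, d = −0.75 ln(1 − 0.313725) = 0.282358 ≈ 0.282.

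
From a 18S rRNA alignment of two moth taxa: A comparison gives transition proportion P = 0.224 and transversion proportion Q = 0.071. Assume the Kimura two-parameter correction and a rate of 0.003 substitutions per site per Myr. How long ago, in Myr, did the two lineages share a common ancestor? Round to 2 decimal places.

67.37

Under the Kimura two-parameter model, d = −½ ln(1 − 2P − Q) − ¼ ln(1 − 2Q).
1 − 2P − Q = 0.481, giving −½ ln(0.481) = 0.365944.
1 − 2Q = 0.858, giving −¼ ln(0.858) = 0.038288.
d = 0.365944 + 0.038288 = 0.404232.
Under a molecular clock d = 2μt, so t = d/(2μ) = 0.404232 / (2 × 0.003) = 67.37 Myr.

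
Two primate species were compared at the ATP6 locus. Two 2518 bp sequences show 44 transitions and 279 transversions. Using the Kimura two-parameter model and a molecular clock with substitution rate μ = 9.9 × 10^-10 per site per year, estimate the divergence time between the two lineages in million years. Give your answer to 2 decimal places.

71.41

P = 44/2518 ≈ 0.017474 and Q = 279/2518 ≈ 0.110802.
Under the Kimura two-parameter model, d = −½ ln(1 − 2P − Q) − ¼ ln(1 − 2Q).
1 − 2P − Q = 0.85425, giving −½ ln(0.85425) = 0.078766.
1 − 2Q = 0.778396, giving −¼ ln(0.778396) = 0.062630.
d = 0.078766 + 0.062630 = 0.141396.
Under a molecular clock d = 2μt, so t = d/(2μ) = 0.141396 / (2 × 9.9 × 10^-10) = 71.41 million years.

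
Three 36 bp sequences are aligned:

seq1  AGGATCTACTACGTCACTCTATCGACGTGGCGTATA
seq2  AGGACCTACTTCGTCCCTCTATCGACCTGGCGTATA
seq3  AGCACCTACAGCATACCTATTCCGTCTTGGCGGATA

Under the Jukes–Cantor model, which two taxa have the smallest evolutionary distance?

seq1 and seq2

seq1–seq2: 4/36 differ, p = 0.111, d = 0.120.
seq1–seq3: 13/36 differ, p = 0.361, d = 0.493.
seq2–seq3: 11/36 differ, p = 0.306, d = 0.392.
The smallest distance is between seq1 and seq2.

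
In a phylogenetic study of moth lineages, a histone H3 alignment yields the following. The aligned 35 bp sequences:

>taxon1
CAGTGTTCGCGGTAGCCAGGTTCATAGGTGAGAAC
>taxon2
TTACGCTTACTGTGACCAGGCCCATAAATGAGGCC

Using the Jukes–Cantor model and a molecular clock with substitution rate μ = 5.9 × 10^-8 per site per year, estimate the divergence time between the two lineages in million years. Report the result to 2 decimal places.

5.98

The sequences differ at 16 of 35 sites, so p = 16/35 ≈ 0.457143.
d = −(3/4) ln(1 − 4p/3) = −0.75 ln(1 − 0.609524) = −0.75 ln(0.390476)
  = −0.75 × (-0.940389) = 0.705292 substitutions/site.
Under a molecular clock d = 2μt, so t = d/(2μ) = 0.705292 / (2 × 5.9 × 10^-8) = 5.98 million years.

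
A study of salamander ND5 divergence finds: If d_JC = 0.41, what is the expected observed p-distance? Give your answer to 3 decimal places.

p = (3/4)(1 − e^(−4d/3)) = 0.75 × (1 − e^(-0.546667)) = 0.75 × (1 − 0.578876) = 0.315843.

0.316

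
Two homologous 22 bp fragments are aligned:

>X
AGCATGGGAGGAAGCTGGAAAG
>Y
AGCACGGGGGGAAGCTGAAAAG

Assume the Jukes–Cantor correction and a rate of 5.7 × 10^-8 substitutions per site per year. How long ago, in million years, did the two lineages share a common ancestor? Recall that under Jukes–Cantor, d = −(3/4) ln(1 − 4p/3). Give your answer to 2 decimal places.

1.32

The sequences differ at 3 of 22 sites (5, 9, 18), so p = 3/22 ≈ 0.136364.
d = −(3/4) ln(1 − 4p/3) = −0.75 ln(1 − 0.181819) = −0.75 ln(0.818181)
  = −0.75 × (-0.200672) = 0.150504 substitutions/site.
Under a molecular clock d = 2μt, so t = d/(2μ) = 0.150504 / (2 × 5.7 × 10^-8) = 1.32 million years.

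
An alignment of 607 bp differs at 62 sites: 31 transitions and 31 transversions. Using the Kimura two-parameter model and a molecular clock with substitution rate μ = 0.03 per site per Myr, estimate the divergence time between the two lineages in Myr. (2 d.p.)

P = 31/607 ≈ 0.051071 and Q = 31/607 ≈ 0.051071.
Under the Kimura two-parameter model, d = −½ ln(1 − 2P − Q) − ¼ ln(1 − 2Q).
1 − 2P − Q = 0.846787, giving −½ ln(0.846787) = 0.083153.
1 − 2Q = 0.897858, giving −¼ ln(0.897858) = 0.026936.
d = 0.083153 + 0.026936 = 0.110089.
Under a molecular clock d = 2μt, so t = d/(2μ) = 0.110089 / (2 × 0.03) = 1.83 Myr.

1.83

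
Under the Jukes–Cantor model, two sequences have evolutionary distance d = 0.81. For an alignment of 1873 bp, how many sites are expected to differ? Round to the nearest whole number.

928

Invert JC69: p = (3/4)(1 − e^(−4d/3)) = 0.75 × (1 − e^(-1.08)) = 0.75 × (1 − 0.339596) = 0.495303.
Expected differing sites = pL ≈ 0.495303 × 1873 = 927.702519 ≈ 928.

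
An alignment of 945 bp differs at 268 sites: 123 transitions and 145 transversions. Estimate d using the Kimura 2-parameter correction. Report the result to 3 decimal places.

P = 123/945 ≈ 0.130159 and Q = 145/945 ≈ 0.153439.
Under the Kimura two-parameter model, d = −½ ln(1 − 2P − Q) − ¼ ln(1 − 2Q).
1 − 2P − Q = 0.586243, giving −½ ln(0.586243) = 0.267010.
1 − 2Q = 0.693122, giving −¼ ln(0.693122) = 0.091637.
d = 0.267010 + 0.091637 = 0.358647.

0.359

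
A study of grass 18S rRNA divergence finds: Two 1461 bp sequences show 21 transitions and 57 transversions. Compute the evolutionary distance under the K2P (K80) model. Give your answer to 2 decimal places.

0.06

P = 21/1461 ≈ 0.014374 and Q = 57/1461 ≈ 0.039014.
Under the Kimura two-parameter model, d = −½ ln(1 − 2P − Q) − ¼ ln(1 − 2Q).
1 − 2P − Q = 0.932238, giving −½ ln(0.932238) = 0.035084.
1 − 2Q = 0.921972, giving −¼ ln(0.921972) = 0.020310.
d = 0.035084 + 0.020310 = 0.055394.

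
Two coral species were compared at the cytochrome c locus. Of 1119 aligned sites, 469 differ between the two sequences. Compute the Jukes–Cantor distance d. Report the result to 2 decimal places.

0.61

p = 469/1119 ≈ 0.419124.
d = −(3/4) ln(1 − 4p/3) = −0.75 ln(1 − 0.558832) = −0.75 ln(0.441168)
  = −0.75 × (-0.818330) = 0.613748 substitutions/site.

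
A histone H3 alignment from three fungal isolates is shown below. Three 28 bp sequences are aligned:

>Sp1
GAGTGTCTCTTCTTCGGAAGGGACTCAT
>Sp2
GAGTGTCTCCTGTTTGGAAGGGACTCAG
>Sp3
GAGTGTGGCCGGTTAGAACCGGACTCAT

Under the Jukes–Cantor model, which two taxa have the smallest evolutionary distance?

Sp1–Sp2: 4/28 differ, p = 0.143, d = 0.158.
Sp1–Sp3: 9/28 differ, p = 0.321, d = 0.420.
Sp2–Sp3: 8/28 differ, p = 0.286, d = 0.360.
The smallest distance is between Sp1 and Sp2.

Sp1 and Sp2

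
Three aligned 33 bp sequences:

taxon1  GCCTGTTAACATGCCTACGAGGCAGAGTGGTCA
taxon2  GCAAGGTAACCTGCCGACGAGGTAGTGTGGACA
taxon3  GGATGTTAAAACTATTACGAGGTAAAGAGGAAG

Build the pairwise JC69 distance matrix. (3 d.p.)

taxon1–taxon2: 8/33 sites differ → p ≈ 0.242424, d = −0.75 ln(1 − 0.323232) = 0.292820 ≈ 0.293.
taxon1–taxon3: 13/33 sites differ → p ≈ 0.393939, d = −0.75 ln(1 − 0.525252) = 0.558728 ≈ 0.559.
taxon2–taxon3: 15/33 sites differ → p ≈ 0.454545, d = −0.75 ln(1 − 0.60606) = 0.698667 ≈ 0.699.

d(taxon1,taxon2) = 0.293, d(taxon1,taxon3) = 0.559, d(taxon2,taxon3) = 0.699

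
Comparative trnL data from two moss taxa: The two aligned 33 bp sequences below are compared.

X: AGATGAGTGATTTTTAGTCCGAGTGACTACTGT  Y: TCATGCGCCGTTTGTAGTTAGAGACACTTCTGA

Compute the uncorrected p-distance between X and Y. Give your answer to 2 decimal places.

The sequences differ at 13 of 33 positions.
p = 13/33 = 0.393939… ≈ 0.39 (to 2 d.p.).

0.39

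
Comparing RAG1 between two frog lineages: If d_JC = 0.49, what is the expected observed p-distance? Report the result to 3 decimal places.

0.360

p = (3/4)(1 − e^(−4d/3)) = 0.75 × (1 − e^(-0.653333)) = 0.75 × (1 − 0.520309) = 0.359768.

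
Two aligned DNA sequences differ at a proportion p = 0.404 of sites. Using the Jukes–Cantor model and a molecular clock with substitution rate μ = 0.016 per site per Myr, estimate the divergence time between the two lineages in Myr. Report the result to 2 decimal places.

18.13

d = −(3/4) ln(1 − 4p/3) = −0.75 ln(1 − 0.538667) = −0.75 ln(0.461333)
  = −0.75 × (-0.773635) = 0.580226 substitutions/site.
Under a molecular clock d = 2μt, so t = d/(2μ) = 0.580226 / (2 × 0.016) = 18.13 Myr.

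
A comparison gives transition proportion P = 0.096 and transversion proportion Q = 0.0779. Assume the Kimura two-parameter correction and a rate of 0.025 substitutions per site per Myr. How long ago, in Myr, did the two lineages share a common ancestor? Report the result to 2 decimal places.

3.99

Under the Kimura two-parameter model, d = −½ ln(1 − 2P − Q) − ¼ ln(1 − 2Q).
1 − 2P − Q = 0.7301, giving −½ ln(0.7301) = 0.157287.
1 − 2Q = 0.8442, giving −¼ ln(0.8442) = 0.042341.
d = 0.157287 + 0.042341 = 0.199628.
Under a molecular clock d = 2μt, so t = d/(2μ) = 0.199628 / (2 × 0.025) = 3.99 Myr.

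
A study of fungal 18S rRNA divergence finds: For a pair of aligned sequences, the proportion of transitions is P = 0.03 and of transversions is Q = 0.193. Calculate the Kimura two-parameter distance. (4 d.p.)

0.2678

Under the Kimura two-parameter model, d = −½ ln(1 − 2P − Q) − ¼ ln(1 − 2Q).
1 − 2P − Q = 0.747, giving −½ ln(0.747) = 0.145845.
1 − 2Q = 0.614, giving −¼ ln(0.614) = 0.121940.
d = 0.145845 + 0.121940 = 0.267785.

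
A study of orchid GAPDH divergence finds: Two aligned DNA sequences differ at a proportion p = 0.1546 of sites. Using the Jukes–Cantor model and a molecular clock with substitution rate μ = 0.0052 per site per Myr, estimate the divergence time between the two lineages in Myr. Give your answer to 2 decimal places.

d = −(3/4) ln(1 − 4p/3) = −0.75 ln(1 − 0.206133) = −0.75 ln(0.793867)
  = −0.75 × (-0.230839) = 0.173129 substitutions/site.
Under a molecular clock d = 2μt, so t = d/(2μ) = 0.173129 / (2 × 0.0052) = 16.65 Myr.

16.65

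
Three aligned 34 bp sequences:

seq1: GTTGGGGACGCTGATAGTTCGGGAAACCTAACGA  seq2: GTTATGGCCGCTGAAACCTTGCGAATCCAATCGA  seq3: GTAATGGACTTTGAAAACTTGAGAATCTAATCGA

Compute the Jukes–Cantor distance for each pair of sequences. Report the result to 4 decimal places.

d(seq1,seq2) = 0.4234, d(seq1,seq3) = 0.5972, d(seq2,seq3) = 0.2407

seq1–seq2: 11/34 sites differ → p ≈ 0.323529, d = −0.75 ln(1 − 0.431372) = 0.423397 ≈ 0.4234.
seq1–seq3: 14/34 sites differ → p ≈ 0.411765, d = −0.75 ln(1 − 0.54902) = 0.597249 ≈ 0.5972.
seq2–seq3: 7/34 sites differ → p ≈ 0.205882, d = −0.75 ln(1 − 0.274509) = 0.240680 ≈ 0.2407.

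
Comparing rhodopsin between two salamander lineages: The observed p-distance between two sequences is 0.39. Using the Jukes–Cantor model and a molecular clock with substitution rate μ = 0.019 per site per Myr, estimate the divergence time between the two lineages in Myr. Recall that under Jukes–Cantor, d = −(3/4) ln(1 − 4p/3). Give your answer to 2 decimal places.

d = −(3/4) ln(1 − 4p/3) = −0.75 ln(1 − 0.52) = −0.75 ln(0.48)
  = −0.75 × (-0.733969) = 0.550477 substitutions/site.
Under a molecular clock d = 2μt, so t = d/(2μ) = 0.550477 / (2 × 0.019) = 14.49 Myr.

14.49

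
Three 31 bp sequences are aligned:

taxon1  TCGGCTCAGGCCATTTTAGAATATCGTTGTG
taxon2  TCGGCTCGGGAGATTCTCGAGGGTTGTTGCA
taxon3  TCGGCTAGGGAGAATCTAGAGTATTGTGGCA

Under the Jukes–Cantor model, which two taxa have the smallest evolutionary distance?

taxon1–taxon2: 11/31 differ, p = 0.355, d = 0.481.
taxon1–taxon3: 11/31 differ, p = 0.355, d = 0.481.
taxon2–taxon3: 6/31 differ, p = 0.194, d = 0.224.
The smallest distance is between taxon2 and taxon3.

taxon2 and taxon3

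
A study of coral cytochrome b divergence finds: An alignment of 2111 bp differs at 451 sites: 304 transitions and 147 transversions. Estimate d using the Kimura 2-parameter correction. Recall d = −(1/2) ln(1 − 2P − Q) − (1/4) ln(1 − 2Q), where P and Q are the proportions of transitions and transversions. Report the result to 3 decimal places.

0.259

P = 304/2111 ≈ 0.144008 and Q = 147/2111 ≈ 0.069635.
Under the Kimura two-parameter model, d = −½ ln(1 − 2P − Q) − ¼ ln(1 − 2Q).
1 − 2P − Q = 0.642349, giving −½ ln(0.642349) = 0.221312.
1 − 2Q = 0.86073, giving −¼ ln(0.86073) = 0.037494.
d = 0.221312 + 0.037494 = 0.258806.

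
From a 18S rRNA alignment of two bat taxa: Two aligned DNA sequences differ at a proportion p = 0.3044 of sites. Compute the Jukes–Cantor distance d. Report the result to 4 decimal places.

0.3905

d = −(3/4) ln(1 − 4p/3) = −0.75 ln(1 − 0.405867) = −0.75 ln(0.594133)
  = −0.75 × (-0.520652) = 0.390489 substitutions/site.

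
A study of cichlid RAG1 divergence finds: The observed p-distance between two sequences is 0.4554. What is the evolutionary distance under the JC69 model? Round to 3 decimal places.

d = −(3/4) ln(1 − 4p/3) = −0.75 ln(1 − 0.6072) = −0.75 ln(0.3928)
  = −0.75 × (-0.934455) = 0.700841 substitutions/site.

0.701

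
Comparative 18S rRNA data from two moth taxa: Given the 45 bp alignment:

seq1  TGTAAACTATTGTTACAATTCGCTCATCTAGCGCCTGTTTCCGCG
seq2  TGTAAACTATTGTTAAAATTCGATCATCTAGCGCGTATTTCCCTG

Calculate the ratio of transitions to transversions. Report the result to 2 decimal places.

0.50

Transitions are A↔G and C↔T; transversions are all other mismatches.
Transitions: 2. Transversions: 4.
R = 2/4 = 0.50.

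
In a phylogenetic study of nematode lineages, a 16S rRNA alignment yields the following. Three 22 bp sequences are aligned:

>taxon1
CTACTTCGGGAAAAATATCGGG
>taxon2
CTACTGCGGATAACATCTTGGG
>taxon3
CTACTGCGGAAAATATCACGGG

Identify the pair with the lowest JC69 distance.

taxon2 and taxon3

taxon1–taxon2: 6/22 differ, p = 0.273, d = 0.339.
taxon1–taxon3: 5/22 differ, p = 0.227, d = 0.271.
taxon2–taxon3: 4/22 differ, p = 0.182, d = 0.208.
The smallest distance is between taxon2 and taxon3.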